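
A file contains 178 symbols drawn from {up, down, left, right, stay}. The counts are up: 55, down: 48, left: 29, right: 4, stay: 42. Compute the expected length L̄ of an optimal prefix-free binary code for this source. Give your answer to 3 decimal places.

2.185 bits/symbol

Probabilities are the counts divided by 178.
Repeatedly combine the two least-probable nodes; the expected code length is the sum of the merged weights.
merge 2/89 + 29/178 → 33/178
merge 33/178 + 21/89 → 75/178
merge 24/89 + 55/178 → 103/178
merge 75/178 + 103/178 → 1
L = 33/178 + 75/178 + 103/178 + 1 = 389/178 ≈ 2.185 bits/symbol.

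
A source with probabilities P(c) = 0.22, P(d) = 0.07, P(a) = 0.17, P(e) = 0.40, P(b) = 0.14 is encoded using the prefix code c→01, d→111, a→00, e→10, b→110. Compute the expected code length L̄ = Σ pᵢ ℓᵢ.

2.21 bits/symbol

L̄ = Σ pᵢ·ℓᵢ = 0.22·2 + 0.07·3 + 0.17·2 + 0.40·2 + 0.14·3 = 2.21 bits/symbol.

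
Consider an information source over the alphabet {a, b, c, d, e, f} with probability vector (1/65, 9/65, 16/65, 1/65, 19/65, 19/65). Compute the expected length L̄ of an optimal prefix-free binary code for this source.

Repeatedly combine the two least-probable nodes; the expected code length is the sum of the merged weights.
merge 1/65 + 1/65 → 2/65
merge 2/65 + 9/65 → 11/65
merge 11/65 + 16/65 → 27/65
merge 19/65 + 19/65 → 38/65
merge 27/65 + 38/65 → 1
L = 2/65 + 11/65 + 27/65 + 38/65 + 1 = 11/5 = 2.2 bits/symbol.

2.2 bits/symbol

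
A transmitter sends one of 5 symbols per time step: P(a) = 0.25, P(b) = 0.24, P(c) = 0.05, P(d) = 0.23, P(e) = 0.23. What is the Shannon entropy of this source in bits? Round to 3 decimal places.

2.186 bits

H = −Σ pᵢ log₂ pᵢ.
−0.25·log₂(0.25) = 0.5000
−0.24·log₂(0.24) = 0.4941
−0.05·log₂(0.05) = 0.2161
−0.23·log₂(0.23) = 0.4877
−0.23·log₂(0.23) = 0.4877
Sum ≈ 2.1856 → 2.186 bits.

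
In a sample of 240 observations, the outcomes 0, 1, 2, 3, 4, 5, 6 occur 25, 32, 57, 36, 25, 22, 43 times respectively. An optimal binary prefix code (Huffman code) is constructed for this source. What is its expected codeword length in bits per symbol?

Probabilities are the counts divided by 240.
Repeatedly combine the two least-probable nodes; the expected code length is the sum of the merged weights.
merge 11/120 + 5/48 → 47/240
merge 5/48 + 2/15 → 19/80
merge 3/20 + 43/240 → 79/240
merge 47/240 + 19/80 → 13/30
merge 19/80 + 79/240 → 17/30
merge 13/30 + 17/30 → 1
L = 47/240 + 19/80 + 79/240 + 13/30 + 17/30 + 1 = 221/80 = 2.7625 bits/symbol.

2.7625 bits/symbol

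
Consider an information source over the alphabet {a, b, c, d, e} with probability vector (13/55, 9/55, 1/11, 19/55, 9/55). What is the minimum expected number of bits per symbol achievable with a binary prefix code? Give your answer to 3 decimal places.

2.255 bits/symbol

Repeatedly combine the two least-probable nodes; the expected code length is the sum of the merged weights.
merge 1/11 + 9/55 → 14/55
merge 9/55 + 13/55 → 2/5
merge 14/55 + 19/55 → 3/5
merge 2/5 + 3/5 → 1
L = 14/55 + 2/5 + 3/5 + 1 = 124/55 ≈ 2.255 bits/symbol.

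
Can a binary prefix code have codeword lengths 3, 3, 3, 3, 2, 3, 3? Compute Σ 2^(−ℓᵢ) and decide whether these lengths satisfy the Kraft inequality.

1; yes

With common denominator 2^3 = 8: Σ 2^(−ℓᵢ) = 1/8 + 1/8 + 1/8 + 1/8 + 2/8 + 1/8 + 1/8 = 8/8 = 1.
Kraft's inequality requires Σ ≤ 1; here Σ = 1 ≤ 1, so such a prefix code exists.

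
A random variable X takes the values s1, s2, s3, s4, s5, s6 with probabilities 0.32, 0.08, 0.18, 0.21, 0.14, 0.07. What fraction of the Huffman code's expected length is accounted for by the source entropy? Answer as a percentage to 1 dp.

98.4%

Entropy H = −Σ p log₂ p ≈ 2.4013 bits.
Huffman merges: 7/100+2/25→3/20; 7/50+3/20→29/100; 9/50+21/100→39/100; 29/100+8/25→61/100; 39/100+61/100→1. L = 61/25 ≈ 2.4400.
Efficiency = H/L = 2.4013/2.4400 = 98.4%.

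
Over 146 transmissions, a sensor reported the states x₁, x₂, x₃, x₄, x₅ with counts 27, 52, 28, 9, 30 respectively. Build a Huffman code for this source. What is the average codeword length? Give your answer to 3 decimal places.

2.247 bits/symbol

Probabilities are the counts divided by 146.
Repeatedly combine the two least-probable nodes; the expected code length is the sum of the merged weights.
merge 9/146 + 27/146 → 18/73
merge 14/73 + 15/73 → 29/73
merge 18/73 + 26/73 → 44/73
merge 29/73 + 44/73 → 1
L = 18/73 + 29/73 + 44/73 + 1 = 164/73 ≈ 2.247 bits/symbol.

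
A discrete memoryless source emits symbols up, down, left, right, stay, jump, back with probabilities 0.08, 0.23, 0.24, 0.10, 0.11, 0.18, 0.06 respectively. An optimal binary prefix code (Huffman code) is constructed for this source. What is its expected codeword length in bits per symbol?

2.67 bits/symbol

Repeatedly combine the two least-probable nodes; the expected code length is the sum of the merged weights.
merge 3/50 + 2/25 → 7/50
merge 1/10 + 11/100 → 21/100
merge 7/50 + 9/50 → 8/25
merge 21/100 + 23/100 → 11/25
merge 6/25 + 8/25 → 14/25
merge 11/25 + 14/25 → 1
L = 7/50 + 21/100 + 8/25 + 11/25 + 14/25 + 1 = 267/100 = 2.67 bits/symbol.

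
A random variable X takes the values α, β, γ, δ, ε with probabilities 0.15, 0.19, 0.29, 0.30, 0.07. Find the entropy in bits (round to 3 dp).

2.173 bits

H = −Σ pᵢ log₂ pᵢ.
−0.15·log₂(0.15) = 0.4105
−0.19·log₂(0.19) = 0.4552
−0.29·log₂(0.29) = 0.5179
−0.30·log₂(0.30) = 0.5211
−0.07·log₂(0.07) = 0.2686
Sum ≈ 2.1733 → 2.173 bits.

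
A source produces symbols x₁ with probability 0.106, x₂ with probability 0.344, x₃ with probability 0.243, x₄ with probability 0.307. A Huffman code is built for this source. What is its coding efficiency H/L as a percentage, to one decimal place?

Entropy H = −Σ p log₂ p ≈ 1.8918 bits.
Huffman merges: 53/500+243/1000→349/1000; 307/1000+43/125→651/1000; 349/1000+651/1000→1. L = 2 ≈ 2.0000.
Efficiency = H/L = 1.8918/2.0000 = 94.6%.

94.6%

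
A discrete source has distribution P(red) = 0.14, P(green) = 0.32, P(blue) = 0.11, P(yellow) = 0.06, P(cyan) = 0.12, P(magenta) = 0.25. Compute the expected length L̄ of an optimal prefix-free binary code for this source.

2.43 bits/symbol

Repeatedly combine the two least-probable nodes; the expected code length is the sum of the merged weights.
merge 3/50 + 11/100 → 17/100
merge 3/25 + 7/50 → 13/50
merge 17/100 + 1/4 → 21/50
merge 13/50 + 8/25 → 29/50
merge 21/50 + 29/50 → 1
L = 17/100 + 13/50 + 21/50 + 29/50 + 1 = 243/100 = 2.43 bits/symbol.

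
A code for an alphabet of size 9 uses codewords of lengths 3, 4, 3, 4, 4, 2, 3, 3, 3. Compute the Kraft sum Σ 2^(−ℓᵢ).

1.0625

With common denominator 2^4 = 16: Σ 2^(−ℓᵢ) = 2/16 + 1/16 + 2/16 + 1/16 + 1/16 + 4/16 + 2/16 + 2/16 + 2/16 = 17/16 = 1.0625.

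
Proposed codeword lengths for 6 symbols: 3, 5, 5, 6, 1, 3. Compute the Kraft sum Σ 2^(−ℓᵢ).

With common denominator 2^6 = 64: Σ 2^(−ℓᵢ) = 8/64 + 2/64 + 2/64 + 1/64 + 32/64 + 8/64 = 53/64 = 0.828125.

0.828125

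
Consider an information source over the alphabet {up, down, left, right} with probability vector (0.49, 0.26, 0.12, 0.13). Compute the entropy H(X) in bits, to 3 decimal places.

1.759 bits

H = −Σ pᵢ log₂ pᵢ.
−0.49·log₂(0.49) = 0.5043
−0.26·log₂(0.26) = 0.5053
−0.12·log₂(0.12) = 0.3671
−0.13·log₂(0.13) = 0.3826
Sum ≈ 1.7593 → 1.759 bits.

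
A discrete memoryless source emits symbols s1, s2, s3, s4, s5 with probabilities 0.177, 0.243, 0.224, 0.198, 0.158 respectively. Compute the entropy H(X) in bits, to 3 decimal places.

H = −Σ pᵢ log₂ pᵢ.
−0.177·log₂(0.177) = 0.4422
−0.243·log₂(0.243) = 0.4960
−0.224·log₂(0.224) = 0.4835
−0.198·log₂(0.198) = 0.4626
−0.158·log₂(0.158) = 0.4206
Sum ≈ 2.3048 → 2.305 bits.

2.305 bits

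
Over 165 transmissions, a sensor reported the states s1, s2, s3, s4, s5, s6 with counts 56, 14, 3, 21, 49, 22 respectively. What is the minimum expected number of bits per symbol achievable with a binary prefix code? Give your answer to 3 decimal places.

Probabilities are the counts divided by 165.
Repeatedly combine the two least-probable nodes; the expected code length is the sum of the merged weights.
merge 1/55 + 14/165 → 17/165
merge 17/165 + 7/55 → 38/165
merge 2/15 + 38/165 → 4/11
merge 49/165 + 56/165 → 7/11
merge 4/11 + 7/11 → 1
L = 17/165 + 38/165 + 4/11 + 7/11 + 1 = 7/3 ≈ 2.333 bits/symbol.

2.333 bits/symbol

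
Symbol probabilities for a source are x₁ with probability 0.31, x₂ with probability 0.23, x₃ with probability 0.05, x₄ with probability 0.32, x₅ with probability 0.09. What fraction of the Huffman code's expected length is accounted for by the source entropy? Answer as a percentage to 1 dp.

Entropy H = −Σ p log₂ p ≈ 2.0662 bits.
Huffman merges: 1/20+9/100→7/50; 7/50+23/100→37/100; 31/100+8/25→63/100; 37/100+63/100→1. L = 107/50 ≈ 2.1400.
Efficiency = H/L = 2.0662/2.1400 = 96.6%.

96.6%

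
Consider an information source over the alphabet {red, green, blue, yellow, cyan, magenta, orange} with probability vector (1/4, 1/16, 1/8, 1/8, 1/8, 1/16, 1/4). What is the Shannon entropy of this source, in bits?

2.625 bits

Each probability is a power of 1/2, so log₂(1/p) is an integer.
H = Σ p·log₂(1/p) = 1/4·2 + 1/16·4 + 1/8·3 + 1/8·3 + 1/8·3 + 1/16·4 + 1/4·2 = 2.625 bits.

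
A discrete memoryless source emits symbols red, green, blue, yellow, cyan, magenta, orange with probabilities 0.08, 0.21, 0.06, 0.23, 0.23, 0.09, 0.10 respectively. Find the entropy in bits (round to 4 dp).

2.6280 bits

H = −Σ pᵢ log₂ pᵢ.
−0.08·log₂(0.08) = 0.2915
−0.21·log₂(0.21) = 0.4728
−0.06·log₂(0.06) = 0.2435
−0.23·log₂(0.23) = 0.4877
−0.23·log₂(0.23) = 0.4877
−0.09·log₂(0.09) = 0.3127
−0.10·log₂(0.10) = 0.3322
Sum ≈ 2.6280 → 2.6280 bits.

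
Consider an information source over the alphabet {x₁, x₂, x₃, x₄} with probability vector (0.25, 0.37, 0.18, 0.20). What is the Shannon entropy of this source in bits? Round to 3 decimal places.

H = −Σ pᵢ log₂ pᵢ.
−0.25·log₂(0.25) = 0.5000
−0.37·log₂(0.37) = 0.5307
−0.18·log₂(0.18) = 0.4453
−0.20·log₂(0.20) = 0.4644
Sum ≈ 1.9404 → 1.940 bits.

1.940 bits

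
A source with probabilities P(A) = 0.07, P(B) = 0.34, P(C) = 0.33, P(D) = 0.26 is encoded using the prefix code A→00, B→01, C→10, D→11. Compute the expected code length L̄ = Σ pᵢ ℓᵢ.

L̄ = Σ pᵢ·ℓᵢ = 0.07·2 + 0.34·2 + 0.33·2 + 0.26·2 = 2 bits/symbol.

2 bits/symbol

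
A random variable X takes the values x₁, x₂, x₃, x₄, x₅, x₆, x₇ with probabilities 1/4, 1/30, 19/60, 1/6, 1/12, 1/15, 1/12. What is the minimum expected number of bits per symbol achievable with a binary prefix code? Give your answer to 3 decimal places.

2.533 bits/symbol

Repeatedly combine the two least-probable nodes; the expected code length is the sum of the merged weights.
merge 1/30 + 1/15 → 1/10
merge 1/12 + 1/12 → 1/6
merge 1/10 + 1/6 → 4/15
merge 1/6 + 1/4 → 5/12
merge 4/15 + 19/60 → 7/12
merge 5/12 + 7/12 → 1
L = 1/10 + 1/6 + 4/15 + 5/12 + 7/12 + 1 = 38/15 ≈ 2.533 bits/symbol.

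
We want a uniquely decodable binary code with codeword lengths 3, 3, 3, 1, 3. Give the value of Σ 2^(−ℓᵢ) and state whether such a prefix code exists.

1; yes

With common denominator 2^3 = 8: Σ 2^(−ℓᵢ) = 1/8 + 1/8 + 1/8 + 4/8 + 1/8 = 8/8 = 1.
Kraft's inequality requires Σ ≤ 1; here Σ = 1 ≤ 1, so such a prefix code exists.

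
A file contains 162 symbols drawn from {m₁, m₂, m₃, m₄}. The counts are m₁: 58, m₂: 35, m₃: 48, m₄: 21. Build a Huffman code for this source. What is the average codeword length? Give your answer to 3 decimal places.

Probabilities are the counts divided by 162.
Repeatedly combine the two least-probable nodes; the expected code length is the sum of the merged weights.
merge 7/54 + 35/162 → 28/81
merge 8/27 + 28/81 → 52/81
merge 29/81 + 52/81 → 1
L = 28/81 + 52/81 + 1 = 161/81 ≈ 1.988 bits/symbol.

1.988 bits/symbol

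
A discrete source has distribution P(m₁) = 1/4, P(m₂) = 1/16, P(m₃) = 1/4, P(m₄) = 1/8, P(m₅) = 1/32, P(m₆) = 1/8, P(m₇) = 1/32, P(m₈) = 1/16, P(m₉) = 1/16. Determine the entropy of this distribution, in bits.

2.8125 bits

Each probability is a power of 1/2, so log₂(1/p) is an integer.
H = Σ p·log₂(1/p) = 1/4·2 + 1/16·4 + 1/4·2 + 1/8·3 + 1/32·5 + 1/8·3 + 1/32·5 + 1/16·4 + 1/16·4 = 2.8125 bits.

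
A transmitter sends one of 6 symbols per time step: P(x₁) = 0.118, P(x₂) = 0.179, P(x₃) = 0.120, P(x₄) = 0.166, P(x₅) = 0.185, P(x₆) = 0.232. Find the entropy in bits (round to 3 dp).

2.545 bits

H = −Σ pᵢ log₂ pᵢ.
−0.118·log₂(0.118) = 0.3638
−0.179·log₂(0.179) = 0.4443
−0.120·log₂(0.120) = 0.3671
−0.166·log₂(0.166) = 0.4301
−0.185·log₂(0.185) = 0.4504
−0.232·log₂(0.232) = 0.4890
Sum ≈ 2.5446 → 2.545 bits.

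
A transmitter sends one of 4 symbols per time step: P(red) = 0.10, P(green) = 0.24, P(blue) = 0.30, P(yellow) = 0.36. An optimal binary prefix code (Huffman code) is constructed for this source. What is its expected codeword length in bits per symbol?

1.98 bits/symbol

Repeatedly combine the two least-probable nodes; the expected code length is the sum of the merged weights.
merge 1/10 + 6/25 → 17/50
merge 3/10 + 17/50 → 16/25
merge 9/25 + 16/25 → 1
L = 17/50 + 16/25 + 1 = 99/50 = 1.98 bits/symbol.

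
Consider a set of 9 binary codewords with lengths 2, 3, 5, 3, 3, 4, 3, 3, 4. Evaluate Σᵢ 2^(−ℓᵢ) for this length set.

With common denominator 2^5 = 32: Σ 2^(−ℓᵢ) = 8/32 + 4/32 + 1/32 + 4/32 + 4/32 + 2/32 + 4/32 + 4/32 + 2/32 = 33/32 = 1.03125.

1.03125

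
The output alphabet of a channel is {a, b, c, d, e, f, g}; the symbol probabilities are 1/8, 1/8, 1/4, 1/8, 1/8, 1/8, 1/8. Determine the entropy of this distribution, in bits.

Each probability is a power of 1/2, so log₂(1/p) is an integer.
H = Σ p·log₂(1/p) = 1/8·3 + 1/8·3 + 1/4·2 + 1/8·3 + 1/8·3 + 1/8·3 + 1/8·3 = 2.75 bits.

2.75 bits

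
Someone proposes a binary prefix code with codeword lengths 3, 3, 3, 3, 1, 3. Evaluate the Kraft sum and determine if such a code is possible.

With common denominator 2^3 = 8: Σ 2^(−ℓᵢ) = 1/8 + 1/8 + 1/8 + 1/8 + 4/8 + 1/8 = 9/8 = 1.125.
Kraft's inequality requires Σ ≤ 1; here Σ = 1.125 > 1, so no such prefix code exists.

1.125; no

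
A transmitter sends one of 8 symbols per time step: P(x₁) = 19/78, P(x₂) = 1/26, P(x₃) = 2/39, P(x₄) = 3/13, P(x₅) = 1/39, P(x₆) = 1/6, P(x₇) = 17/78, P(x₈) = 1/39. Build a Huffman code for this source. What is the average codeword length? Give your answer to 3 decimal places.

2.590 bits/symbol

Repeatedly combine the two least-probable nodes; the expected code length is the sum of the merged weights.
merge 1/39 + 1/39 → 2/39
merge 1/26 + 2/39 → 7/78
merge 2/39 + 7/78 → 11/78
merge 11/78 + 1/6 → 4/13
merge 17/78 + 3/13 → 35/78
merge 19/78 + 4/13 → 43/78
merge 35/78 + 43/78 → 1
L = 2/39 + 7/78 + 11/78 + 4/13 + 35/78 + 43/78 + 1 = 101/39 ≈ 2.590 bits/symbol.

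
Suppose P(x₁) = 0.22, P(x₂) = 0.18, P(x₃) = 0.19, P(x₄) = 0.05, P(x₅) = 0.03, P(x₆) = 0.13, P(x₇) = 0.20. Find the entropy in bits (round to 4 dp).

2.5960 bits

H = −Σ pᵢ log₂ pᵢ.
−0.22·log₂(0.22) = 0.4806
−0.18·log₂(0.18) = 0.4453
−0.19·log₂(0.19) = 0.4552
−0.05·log₂(0.05) = 0.2161
−0.03·log₂(0.03) = 0.1518
−0.13·log₂(0.13) = 0.3826
−0.20·log₂(0.20) = 0.4644
Sum ≈ 2.5960 → 2.5960 bits.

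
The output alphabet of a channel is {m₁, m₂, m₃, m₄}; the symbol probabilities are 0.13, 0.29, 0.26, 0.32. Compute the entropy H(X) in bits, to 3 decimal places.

H = −Σ pᵢ log₂ pᵢ.
−0.13·log₂(0.13) = 0.3826
−0.29·log₂(0.29) = 0.5179
−0.26·log₂(0.26) = 0.5053
−0.32·log₂(0.32) = 0.5260
Sum ≈ 1.9319 → 1.932 bits.

1.932 bits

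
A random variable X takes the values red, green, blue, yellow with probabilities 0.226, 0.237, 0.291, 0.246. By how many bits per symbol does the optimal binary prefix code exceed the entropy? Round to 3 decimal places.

0.007 bits

Entropy H = −Σ p log₂ p ≈ 1.9931 bits.
Huffman merges: 113/500+237/1000→463/1000; 123/500+291/1000→537/1000; 463/1000+537/1000→1. L = 2 ≈ 2.0000.
L − H = 2.0000 − 1.9931 = 0.007 bits.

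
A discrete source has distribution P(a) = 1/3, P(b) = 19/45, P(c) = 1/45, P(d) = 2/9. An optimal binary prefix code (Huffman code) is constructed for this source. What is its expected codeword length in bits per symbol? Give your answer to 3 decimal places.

1.822 bits/symbol

Repeatedly combine the two least-probable nodes; the expected code length is the sum of the merged weights.
merge 1/45 + 2/9 → 11/45
merge 11/45 + 1/3 → 26/45
merge 19/45 + 26/45 → 1
L = 11/45 + 26/45 + 1 = 82/45 ≈ 1.822 bits/symbol.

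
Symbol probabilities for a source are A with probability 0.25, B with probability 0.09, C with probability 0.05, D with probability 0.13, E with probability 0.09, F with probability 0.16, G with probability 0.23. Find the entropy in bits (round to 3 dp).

2.635 bits

H = −Σ pᵢ log₂ pᵢ.
−0.25·log₂(0.25) = 0.5000
−0.09·log₂(0.09) = 0.3127
−0.05·log₂(0.05) = 0.2161
−0.13·log₂(0.13) = 0.3826
−0.09·log₂(0.09) = 0.3127
−0.16·log₂(0.16) = 0.4230
−0.23·log₂(0.23) = 0.4877
Sum ≈ 2.6347 → 2.635 bits.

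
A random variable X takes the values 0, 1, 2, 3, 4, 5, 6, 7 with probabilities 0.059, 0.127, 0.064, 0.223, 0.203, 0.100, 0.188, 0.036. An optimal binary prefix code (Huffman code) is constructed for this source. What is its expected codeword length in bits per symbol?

Repeatedly combine the two least-probable nodes; the expected code length is the sum of the merged weights.
merge 9/250 + 59/1000 → 19/200
merge 8/125 + 19/200 → 159/1000
merge 1/10 + 127/1000 → 227/1000
merge 159/1000 + 47/250 → 347/1000
merge 203/1000 + 223/1000 → 213/500
merge 227/1000 + 347/1000 → 287/500
merge 213/500 + 287/500 → 1
L = 19/200 + 159/1000 + 227/1000 + 347/1000 + 213/500 + 287/500 + 1 = 707/250 = 2.828 bits/symbol.

2.828 bits/symbol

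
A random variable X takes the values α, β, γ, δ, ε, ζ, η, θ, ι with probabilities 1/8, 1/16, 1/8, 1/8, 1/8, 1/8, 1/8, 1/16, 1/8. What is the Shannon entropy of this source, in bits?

3.125 bits

Each probability is a power of 1/2, so log₂(1/p) is an integer.
H = Σ p·log₂(1/p) = 1/8·3 + 1/16·4 + 1/8·3 + 1/8·3 + 1/8·3 + 1/8·3 + 1/8·3 + 1/16·4 + 1/8·3 = 3.125 bits.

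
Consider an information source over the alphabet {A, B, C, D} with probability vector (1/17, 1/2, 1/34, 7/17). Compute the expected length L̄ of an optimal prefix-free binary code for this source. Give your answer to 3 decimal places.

Repeatedly combine the two least-probable nodes; the expected code length is the sum of the merged weights.
merge 1/34 + 1/17 → 3/34
merge 3/34 + 7/17 → 1/2
merge 1/2 + 1/2 → 1
L = 3/34 + 1/2 + 1 = 27/17 ≈ 1.588 bits/symbol.

1.588 bits/symbol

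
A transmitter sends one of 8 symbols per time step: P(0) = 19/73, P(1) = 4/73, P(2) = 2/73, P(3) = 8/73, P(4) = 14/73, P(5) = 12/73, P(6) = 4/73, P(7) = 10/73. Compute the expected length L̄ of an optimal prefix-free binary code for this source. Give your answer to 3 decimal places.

Repeatedly combine the two least-probable nodes; the expected code length is the sum of the merged weights.
merge 2/73 + 4/73 → 6/73
merge 4/73 + 6/73 → 10/73
merge 8/73 + 10/73 → 18/73
merge 10/73 + 12/73 → 22/73
merge 14/73 + 18/73 → 32/73
merge 19/73 + 22/73 → 41/73
merge 32/73 + 41/73 → 1
L = 6/73 + 10/73 + 18/73 + 22/73 + 32/73 + 41/73 + 1 = 202/73 ≈ 2.767 bits/symbol.

2.767 bits/symbol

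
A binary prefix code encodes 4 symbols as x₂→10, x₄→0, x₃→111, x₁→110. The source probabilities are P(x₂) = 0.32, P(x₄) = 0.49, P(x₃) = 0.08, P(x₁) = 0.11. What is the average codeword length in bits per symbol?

1.7 bits/symbol

L̄ = Σ pᵢ·ℓᵢ = 0.32·2 + 0.49·1 + 0.08·3 + 0.11·3 = 1.7 bits/symbol.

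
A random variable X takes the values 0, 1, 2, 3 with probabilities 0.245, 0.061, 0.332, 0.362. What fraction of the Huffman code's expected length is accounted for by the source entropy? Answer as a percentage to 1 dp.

92.7%

Entropy H = −Σ p log₂ p ≈ 1.8021 bits.
Huffman merges: 61/1000+49/200→153/500; 153/500+83/250→319/500; 181/500+319/500→1. L = 243/125 ≈ 1.9440.
Efficiency = H/L = 1.8021/1.9440 = 92.7%.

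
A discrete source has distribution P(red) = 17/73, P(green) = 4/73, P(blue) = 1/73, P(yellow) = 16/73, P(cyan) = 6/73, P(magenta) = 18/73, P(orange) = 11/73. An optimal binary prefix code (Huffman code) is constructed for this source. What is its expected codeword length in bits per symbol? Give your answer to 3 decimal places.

2.521 bits/symbol

Repeatedly combine the two least-probable nodes; the expected code length is the sum of the merged weights.
merge 1/73 + 4/73 → 5/73
merge 5/73 + 6/73 → 11/73
merge 11/73 + 11/73 → 22/73
merge 16/73 + 17/73 → 33/73
merge 18/73 + 22/73 → 40/73
merge 33/73 + 40/73 → 1
L = 5/73 + 11/73 + 22/73 + 33/73 + 40/73 + 1 = 184/73 ≈ 2.521 bits/symbol.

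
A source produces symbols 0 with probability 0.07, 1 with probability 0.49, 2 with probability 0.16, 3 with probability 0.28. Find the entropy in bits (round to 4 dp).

1.7101 bits

H = −Σ pᵢ log₂ pᵢ.
−0.07·log₂(0.07) = 0.2686
−0.49·log₂(0.49) = 0.5043
−0.16·log₂(0.16) = 0.4230
−0.28·log₂(0.28) = 0.5142
Sum ≈ 1.7101 → 1.7101 bits.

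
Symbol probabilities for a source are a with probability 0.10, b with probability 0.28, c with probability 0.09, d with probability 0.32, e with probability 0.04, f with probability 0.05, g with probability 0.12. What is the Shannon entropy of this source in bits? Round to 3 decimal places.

H = −Σ pᵢ log₂ pᵢ.
−0.10·log₂(0.10) = 0.3322
−0.28·log₂(0.28) = 0.5142
−0.09·log₂(0.09) = 0.3127
−0.32·log₂(0.32) = 0.5260
−0.04·log₂(0.04) = 0.1858
−0.05·log₂(0.05) = 0.2161
−0.12·log₂(0.12) = 0.3671
Sum ≈ 2.4540 → 2.454 bits.

2.454 bits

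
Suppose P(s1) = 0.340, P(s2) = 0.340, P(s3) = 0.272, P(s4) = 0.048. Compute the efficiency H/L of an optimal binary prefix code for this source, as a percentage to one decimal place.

Entropy H = −Σ p log₂ p ≈ 1.7795 bits.
Huffman merges: 6/125+34/125→8/25; 8/25+17/50→33/50; 17/50+33/50→1. L = 99/50 ≈ 1.9800.
Efficiency = H/L = 1.7795/1.9800 = 89.9%.

89.9%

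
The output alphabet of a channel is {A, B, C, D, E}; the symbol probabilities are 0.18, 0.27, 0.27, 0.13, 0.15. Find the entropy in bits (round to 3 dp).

2.259 bits

H = −Σ pᵢ log₂ pᵢ.
−0.18·log₂(0.18) = 0.4453
−0.27·log₂(0.27) = 0.5100
−0.27·log₂(0.27) = 0.5100
−0.13·log₂(0.13) = 0.3826
−0.15·log₂(0.15) = 0.4105
Sum ≈ 2.2585 → 2.259 bits.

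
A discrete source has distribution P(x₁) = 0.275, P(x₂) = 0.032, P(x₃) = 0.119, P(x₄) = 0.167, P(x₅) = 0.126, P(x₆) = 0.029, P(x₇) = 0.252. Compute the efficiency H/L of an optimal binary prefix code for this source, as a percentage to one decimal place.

Entropy H = −Σ p log₂ p ≈ 2.4935 bits.
Huffman merges: 29/1000+4/125→61/1000; 61/1000+119/1000→9/50; 63/500+167/1000→293/1000; 9/50+63/250→54/125; 11/40+293/1000→71/125; 54/125+71/125→1. L = 1267/500 ≈ 2.5340.
Efficiency = H/L = 2.4935/2.5340 = 98.4%.

98.4%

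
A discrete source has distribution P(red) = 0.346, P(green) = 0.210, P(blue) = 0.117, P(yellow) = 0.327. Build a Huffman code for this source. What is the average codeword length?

1.981 bits/symbol

Repeatedly combine the two least-probable nodes; the expected code length is the sum of the merged weights.
merge 117/1000 + 21/100 → 327/1000
merge 327/1000 + 327/1000 → 327/500
merge 173/500 + 327/500 → 1
L = 327/1000 + 327/500 + 1 = 1981/1000 = 1.981 bits/symbol.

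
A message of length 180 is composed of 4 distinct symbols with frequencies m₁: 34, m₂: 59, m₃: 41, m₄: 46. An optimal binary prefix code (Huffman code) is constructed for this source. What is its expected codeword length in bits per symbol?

Probabilities are the counts divided by 180.
Repeatedly combine the two least-probable nodes; the expected code length is the sum of the merged weights.
merge 17/90 + 41/180 → 5/12
merge 23/90 + 59/180 → 7/12
merge 5/12 + 7/12 → 1
L = 5/12 + 7/12 + 1 = 2 bits/symbol.

2 bits/symbol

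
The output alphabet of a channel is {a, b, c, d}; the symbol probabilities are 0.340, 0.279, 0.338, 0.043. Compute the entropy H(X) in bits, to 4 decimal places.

1.7671 bits

H = −Σ pᵢ log₂ pᵢ.
−0.340·log₂(0.340) = 0.5292
−0.279·log₂(0.279) = 0.5138
−0.338·log₂(0.338) = 0.5289
−0.043·log₂(0.043) = 0.1952
Sum ≈ 1.7671 → 1.7671 bits.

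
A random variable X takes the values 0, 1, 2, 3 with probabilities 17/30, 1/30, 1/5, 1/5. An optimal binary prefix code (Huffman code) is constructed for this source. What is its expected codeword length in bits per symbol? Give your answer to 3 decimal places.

Repeatedly combine the two least-probable nodes; the expected code length is the sum of the merged weights.
merge 1/30 + 1/5 → 7/30
merge 1/5 + 7/30 → 13/30
merge 13/30 + 17/30 → 1
L = 7/30 + 13/30 + 1 = 5/3 ≈ 1.667 bits/symbol.

1.667 bits/symbol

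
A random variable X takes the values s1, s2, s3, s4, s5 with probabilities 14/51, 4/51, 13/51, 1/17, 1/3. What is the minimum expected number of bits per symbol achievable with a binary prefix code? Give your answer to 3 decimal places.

Repeatedly combine the two least-probable nodes; the expected code length is the sum of the merged weights.
merge 1/17 + 4/51 → 7/51
merge 7/51 + 13/51 → 20/51
merge 14/51 + 1/3 → 31/51
merge 20/51 + 31/51 → 1
L = 7/51 + 20/51 + 31/51 + 1 = 109/51 ≈ 2.137 bits/symbol.

2.137 bits/symbol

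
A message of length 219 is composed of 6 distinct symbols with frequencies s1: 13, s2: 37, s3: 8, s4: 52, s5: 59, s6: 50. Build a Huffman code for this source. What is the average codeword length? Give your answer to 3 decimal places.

Probabilities are the counts divided by 219.
Repeatedly combine the two least-probable nodes; the expected code length is the sum of the merged weights.
merge 8/219 + 13/219 → 7/73
merge 7/73 + 37/219 → 58/219
merge 50/219 + 52/219 → 34/73
merge 58/219 + 59/219 → 39/73
merge 34/73 + 39/73 → 1
L = 7/73 + 58/219 + 34/73 + 39/73 + 1 = 517/219 ≈ 2.361 bits/symbol.

2.361 bits/symbol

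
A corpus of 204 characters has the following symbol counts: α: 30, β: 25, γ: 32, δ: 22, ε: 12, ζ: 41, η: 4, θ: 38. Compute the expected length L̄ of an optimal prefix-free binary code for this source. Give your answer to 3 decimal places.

Probabilities are the counts divided by 204.
Repeatedly combine the two least-probable nodes; the expected code length is the sum of the merged weights.
merge 1/51 + 1/17 → 4/51
merge 4/51 + 11/102 → 19/102
merge 25/204 + 5/34 → 55/204
merge 8/51 + 19/102 → 35/102
merge 19/102 + 41/204 → 79/204
merge 55/204 + 35/102 → 125/204
merge 79/204 + 125/204 → 1
L = 4/51 + 19/102 + 55/204 + 35/102 + 79/204 + 125/204 + 1 = 587/204 ≈ 2.877 bits/symbol.

2.877 bits/symbol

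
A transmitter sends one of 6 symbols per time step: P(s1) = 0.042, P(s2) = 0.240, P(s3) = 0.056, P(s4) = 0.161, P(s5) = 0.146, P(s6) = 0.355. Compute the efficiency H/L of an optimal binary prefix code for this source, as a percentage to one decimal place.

97.3%

Entropy H = −Σ p log₂ p ≈ 2.2790 bits.
Huffman merges: 21/500+7/125→49/500; 49/500+73/500→61/250; 161/1000+6/25→401/1000; 61/250+71/200→599/1000; 401/1000+599/1000→1. L = 1171/500 ≈ 2.3420.
Efficiency = H/L = 2.2790/2.3420 = 97.3%.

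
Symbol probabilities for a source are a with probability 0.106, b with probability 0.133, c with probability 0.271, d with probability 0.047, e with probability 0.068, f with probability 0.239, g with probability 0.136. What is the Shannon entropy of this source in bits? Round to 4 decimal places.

H = −Σ pᵢ log₂ pᵢ.
−0.106·log₂(0.106) = 0.3432
−0.133·log₂(0.133) = 0.3871
−0.271·log₂(0.271) = 0.5105
−0.047·log₂(0.047) = 0.2073
−0.068·log₂(0.068) = 0.2637
−0.239·log₂(0.239) = 0.4935
−0.136·log₂(0.136) = 0.3915
Sum ≈ 2.5968 → 2.5968 bits.

2.5968 bits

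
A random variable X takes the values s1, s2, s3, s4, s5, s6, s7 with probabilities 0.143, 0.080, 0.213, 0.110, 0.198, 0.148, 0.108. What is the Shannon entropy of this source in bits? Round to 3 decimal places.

2.736 bits

H = −Σ pᵢ log₂ pᵢ.
−0.143·log₂(0.143) = 0.4012
−0.080·log₂(0.080) = 0.2915
−0.213·log₂(0.213) = 0.4752
−0.110·log₂(0.110) = 0.3503
−0.198·log₂(0.198) = 0.4626
−0.148·log₂(0.148) = 0.4079
−0.108·log₂(0.108) = 0.3468
Sum ≈ 2.7356 → 2.736 bits.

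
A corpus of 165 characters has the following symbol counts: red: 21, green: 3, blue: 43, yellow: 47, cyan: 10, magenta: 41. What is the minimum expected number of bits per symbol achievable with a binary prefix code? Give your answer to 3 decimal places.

2.285 bits/symbol

Probabilities are the counts divided by 165.
Repeatedly combine the two least-probable nodes; the expected code length is the sum of the merged weights.
merge 1/55 + 2/33 → 13/165
merge 13/165 + 7/55 → 34/165
merge 34/165 + 41/165 → 5/11
merge 43/165 + 47/165 → 6/11
merge 5/11 + 6/11 → 1
L = 13/165 + 34/165 + 5/11 + 6/11 + 1 = 377/165 ≈ 2.285 bits/symbol.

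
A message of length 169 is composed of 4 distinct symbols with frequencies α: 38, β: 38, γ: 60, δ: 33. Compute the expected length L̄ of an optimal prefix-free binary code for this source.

2 bits/symbol

Probabilities are the counts divided by 169.
Repeatedly combine the two least-probable nodes; the expected code length is the sum of the merged weights.
merge 33/169 + 38/169 → 71/169
merge 38/169 + 60/169 → 98/169
merge 71/169 + 98/169 → 1
L = 71/169 + 98/169 + 1 = 2 bits/symbol.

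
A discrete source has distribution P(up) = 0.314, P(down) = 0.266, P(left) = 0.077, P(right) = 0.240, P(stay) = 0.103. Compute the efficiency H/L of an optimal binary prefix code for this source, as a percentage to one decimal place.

Entropy H = −Σ p log₂ p ≈ 2.1497 bits.
Huffman merges: 77/1000+103/1000→9/50; 9/50+6/25→21/50; 133/500+157/500→29/50; 21/50+29/50→1. L = 109/50 ≈ 2.1800.
Efficiency = H/L = 2.1497/2.1800 = 98.6%.

98.6%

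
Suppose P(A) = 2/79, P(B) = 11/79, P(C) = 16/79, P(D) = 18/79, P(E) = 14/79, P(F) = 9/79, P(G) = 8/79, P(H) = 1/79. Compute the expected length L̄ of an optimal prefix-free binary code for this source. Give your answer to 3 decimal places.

2.747 bits/symbol

Repeatedly combine the two least-probable nodes; the expected code length is the sum of the merged weights.
merge 1/79 + 2/79 → 3/79
merge 3/79 + 8/79 → 11/79
merge 9/79 + 11/79 → 20/79
merge 11/79 + 14/79 → 25/79
merge 16/79 + 18/79 → 34/79
merge 20/79 + 25/79 → 45/79
merge 34/79 + 45/79 → 1
L = 3/79 + 11/79 + 20/79 + 25/79 + 34/79 + 45/79 + 1 = 217/79 ≈ 2.747 bits/symbol.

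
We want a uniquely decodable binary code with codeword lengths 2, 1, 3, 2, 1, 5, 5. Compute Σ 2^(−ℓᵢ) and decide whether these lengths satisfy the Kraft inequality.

1.6875; no

With common denominator 2^5 = 32: Σ 2^(−ℓᵢ) = 8/32 + 16/32 + 4/32 + 8/32 + 16/32 + 1/32 + 1/32 = 54/32 = 1.6875.
Kraft's inequality requires Σ ≤ 1; here Σ = 1.6875 > 1, so no such prefix code exists.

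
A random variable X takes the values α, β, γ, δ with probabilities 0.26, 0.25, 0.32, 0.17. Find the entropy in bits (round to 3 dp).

H = −Σ pᵢ log₂ pᵢ.
−0.26·log₂(0.26) = 0.5053
−0.25·log₂(0.25) = 0.5000
−0.32·log₂(0.32) = 0.5260
−0.17·log₂(0.17) = 0.4346
Sum ≈ 1.9659 → 1.966 bits.

1.966 bits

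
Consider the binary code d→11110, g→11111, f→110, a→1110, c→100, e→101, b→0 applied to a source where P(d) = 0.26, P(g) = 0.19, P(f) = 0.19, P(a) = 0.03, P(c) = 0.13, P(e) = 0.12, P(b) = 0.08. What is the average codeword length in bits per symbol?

L̄ = Σ pᵢ·ℓᵢ = 0.26·5 + 0.19·5 + 0.19·3 + 0.03·4 + 0.13·3 + 0.12·3 + 0.08·1 = 3.77 bits/symbol.

3.77 bits/symbol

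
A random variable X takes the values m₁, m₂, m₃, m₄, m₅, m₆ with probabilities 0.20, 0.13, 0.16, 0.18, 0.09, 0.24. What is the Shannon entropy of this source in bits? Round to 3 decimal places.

2.522 bits

H = −Σ pᵢ log₂ pᵢ.
−0.20·log₂(0.20) = 0.4644
−0.13·log₂(0.13) = 0.3826
−0.16·log₂(0.16) = 0.4230
−0.18·log₂(0.18) = 0.4453
−0.09·log₂(0.09) = 0.3127
−0.24·log₂(0.24) = 0.4941
Sum ≈ 2.5221 → 2.522 bits.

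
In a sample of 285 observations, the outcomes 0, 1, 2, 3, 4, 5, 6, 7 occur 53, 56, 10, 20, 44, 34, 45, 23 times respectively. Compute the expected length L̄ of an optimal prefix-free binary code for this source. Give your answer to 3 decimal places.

2.909 bits/symbol

Probabilities are the counts divided by 285.
Repeatedly combine the two least-probable nodes; the expected code length is the sum of the merged weights.
merge 2/57 + 4/57 → 2/19
merge 23/285 + 2/19 → 53/285
merge 34/285 + 44/285 → 26/95
merge 3/19 + 53/285 → 98/285
merge 53/285 + 56/285 → 109/285
merge 26/95 + 98/285 → 176/285
merge 109/285 + 176/285 → 1
L = 2/19 + 53/285 + 26/95 + 98/285 + 109/285 + 176/285 + 1 = 829/285 ≈ 2.909 bits/symbol.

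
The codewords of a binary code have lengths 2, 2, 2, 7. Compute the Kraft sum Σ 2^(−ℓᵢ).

0.7578125

With common denominator 2^7 = 128: Σ 2^(−ℓᵢ) = 32/128 + 32/128 + 32/128 + 1/128 = 97/128 = 0.7578125.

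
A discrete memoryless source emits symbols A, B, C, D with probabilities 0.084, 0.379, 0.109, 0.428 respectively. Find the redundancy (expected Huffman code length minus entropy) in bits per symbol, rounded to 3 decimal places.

0.062 bits

Entropy H = −Σ p log₂ p ≈ 1.7032 bits.
Huffman merges: 21/250+109/1000→193/1000; 193/1000+379/1000→143/250; 107/250+143/250→1. L = 353/200 ≈ 1.7650.
L − H = 1.7650 − 1.7032 = 0.062 bits.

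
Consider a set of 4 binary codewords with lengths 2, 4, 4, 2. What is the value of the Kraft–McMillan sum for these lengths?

With common denominator 2^4 = 16: Σ 2^(−ℓᵢ) = 4/16 + 1/16 + 1/16 + 4/16 = 10/16 = 0.625.

0.625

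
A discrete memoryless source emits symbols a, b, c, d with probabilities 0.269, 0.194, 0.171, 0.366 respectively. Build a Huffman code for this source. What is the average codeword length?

1.999 bits/symbol

Repeatedly combine the two least-probable nodes; the expected code length is the sum of the merged weights.
merge 171/1000 + 97/500 → 73/200
merge 269/1000 + 73/200 → 317/500
merge 183/500 + 317/500 → 1
L = 73/200 + 317/500 + 1 = 1999/1000 = 1.999 bits/symbol.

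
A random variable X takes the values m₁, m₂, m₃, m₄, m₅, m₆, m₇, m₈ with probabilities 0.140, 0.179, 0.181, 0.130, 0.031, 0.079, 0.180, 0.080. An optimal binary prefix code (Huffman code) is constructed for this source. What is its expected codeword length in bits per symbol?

Repeatedly combine the two least-probable nodes; the expected code length is the sum of the merged weights.
merge 31/1000 + 79/1000 → 11/100
merge 2/25 + 11/100 → 19/100
merge 13/100 + 7/50 → 27/100
merge 179/1000 + 9/50 → 359/1000
merge 181/1000 + 19/100 → 371/1000
merge 27/100 + 359/1000 → 629/1000
merge 371/1000 + 629/1000 → 1
L = 11/100 + 19/100 + 27/100 + 359/1000 + 371/1000 + 629/1000 + 1 = 2929/1000 = 2.929 bits/symbol.

2.929 bits/symbol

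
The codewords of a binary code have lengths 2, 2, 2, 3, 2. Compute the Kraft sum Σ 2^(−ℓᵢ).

1.125

With common denominator 2^3 = 8: Σ 2^(−ℓᵢ) = 2/8 + 2/8 + 2/8 + 1/8 + 2/8 = 9/8 = 1.125.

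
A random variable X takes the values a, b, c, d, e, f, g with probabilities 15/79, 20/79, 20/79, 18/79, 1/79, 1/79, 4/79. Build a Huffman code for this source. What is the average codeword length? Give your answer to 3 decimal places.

2.367 bits/symbol

Repeatedly combine the two least-probable nodes; the expected code length is the sum of the merged weights.
merge 1/79 + 1/79 → 2/79
merge 2/79 + 4/79 → 6/79
merge 6/79 + 15/79 → 21/79
merge 18/79 + 20/79 → 38/79
merge 20/79 + 21/79 → 41/79
merge 38/79 + 41/79 → 1
L = 2/79 + 6/79 + 21/79 + 38/79 + 41/79 + 1 = 187/79 ≈ 2.367 bits/symbol.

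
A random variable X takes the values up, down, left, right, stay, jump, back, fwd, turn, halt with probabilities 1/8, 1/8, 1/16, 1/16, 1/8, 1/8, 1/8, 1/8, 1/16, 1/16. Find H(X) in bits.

3.25 bits

Each probability is a power of 1/2, so log₂(1/p) is an integer.
H = Σ p·log₂(1/p) = 1/8·3 + 1/8·3 + 1/16·4 + 1/16·4 + 1/8·3 + 1/8·3 + 1/8·3 + 1/8·3 + 1/16·4 + 1/16·4 = 3.25 bits.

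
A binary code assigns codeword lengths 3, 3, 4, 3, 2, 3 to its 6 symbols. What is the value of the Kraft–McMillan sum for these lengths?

0.8125

With common denominator 2^4 = 16: Σ 2^(−ℓᵢ) = 2/16 + 2/16 + 1/16 + 2/16 + 4/16 + 2/16 = 13/16 = 0.8125.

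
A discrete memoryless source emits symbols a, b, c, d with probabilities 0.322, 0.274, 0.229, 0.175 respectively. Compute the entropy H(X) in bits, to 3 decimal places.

1.965 bits

H = −Σ pᵢ log₂ pᵢ.
−0.322·log₂(0.322) = 0.5264
−0.274·log₂(0.274) = 0.5118
−0.229·log₂(0.229) = 0.4870
−0.175·log₂(0.175) = 0.4401
Sum ≈ 1.9652 → 1.965 bits.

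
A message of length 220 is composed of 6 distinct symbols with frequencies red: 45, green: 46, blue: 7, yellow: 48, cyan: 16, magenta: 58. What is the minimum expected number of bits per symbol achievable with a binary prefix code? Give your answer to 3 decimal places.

Probabilities are the counts divided by 220.
Repeatedly combine the two least-probable nodes; the expected code length is the sum of the merged weights.
merge 7/220 + 4/55 → 23/220
merge 23/220 + 9/44 → 17/55
merge 23/110 + 12/55 → 47/110
merge 29/110 + 17/55 → 63/110
merge 47/110 + 63/110 → 1
L = 23/220 + 17/55 + 47/110 + 63/110 + 1 = 531/220 ≈ 2.414 bits/symbol.

2.414 bits/symbol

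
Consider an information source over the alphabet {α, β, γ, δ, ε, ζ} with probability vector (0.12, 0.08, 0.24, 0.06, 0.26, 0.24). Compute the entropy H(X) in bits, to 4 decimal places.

H = −Σ pᵢ log₂ pᵢ.
−0.12·log₂(0.12) = 0.3671
−0.08·log₂(0.08) = 0.2915
−0.24·log₂(0.24) = 0.4941
−0.06·log₂(0.06) = 0.2435
−0.26·log₂(0.26) = 0.5053
−0.24·log₂(0.24) = 0.4941
Sum ≈ 2.3957 → 2.3957 bits.

2.3957 bits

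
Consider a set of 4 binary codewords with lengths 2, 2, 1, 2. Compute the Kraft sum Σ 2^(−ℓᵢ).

With common denominator 2^2 = 4: Σ 2^(−ℓᵢ) = 1/4 + 1/4 + 2/4 + 1/4 = 5/4 = 1.25.

1.25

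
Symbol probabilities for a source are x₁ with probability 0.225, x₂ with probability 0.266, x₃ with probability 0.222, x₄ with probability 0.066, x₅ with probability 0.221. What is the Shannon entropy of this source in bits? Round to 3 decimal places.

H = −Σ pᵢ log₂ pᵢ.
−0.225·log₂(0.225) = 0.4842
−0.266·log₂(0.266) = 0.5082
−0.222·log₂(0.222) = 0.4820
−0.066·log₂(0.066) = 0.2588
−0.221·log₂(0.221) = 0.4813
Sum ≈ 2.2146 → 2.215 bits.

2.215 bits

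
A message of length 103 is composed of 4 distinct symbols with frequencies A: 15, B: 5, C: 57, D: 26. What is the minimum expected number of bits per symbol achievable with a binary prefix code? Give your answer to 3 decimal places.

Probabilities are the counts divided by 103.
Repeatedly combine the two least-probable nodes; the expected code length is the sum of the merged weights.
merge 5/103 + 15/103 → 20/103
merge 20/103 + 26/103 → 46/103
merge 46/103 + 57/103 → 1
L = 20/103 + 46/103 + 1 = 169/103 ≈ 1.641 bits/symbol.

1.641 bits/symbol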